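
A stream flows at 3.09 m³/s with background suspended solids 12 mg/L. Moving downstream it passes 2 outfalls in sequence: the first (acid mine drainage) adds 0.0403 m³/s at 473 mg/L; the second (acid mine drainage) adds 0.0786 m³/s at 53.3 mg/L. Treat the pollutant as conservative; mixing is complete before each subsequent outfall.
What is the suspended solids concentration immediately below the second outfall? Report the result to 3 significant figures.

18.8 mg/L

Below outfall 1: Q → 3.130 m³/s, C = (3.090·12.00 + 0.04030·473.0)/3.130 = 17.93 mg/L.
Below outfall 2: Q → 3.209 m³/s, C = (3.130·17.93 + 0.07860·53.30)/3.209 = 18.80 mg/L.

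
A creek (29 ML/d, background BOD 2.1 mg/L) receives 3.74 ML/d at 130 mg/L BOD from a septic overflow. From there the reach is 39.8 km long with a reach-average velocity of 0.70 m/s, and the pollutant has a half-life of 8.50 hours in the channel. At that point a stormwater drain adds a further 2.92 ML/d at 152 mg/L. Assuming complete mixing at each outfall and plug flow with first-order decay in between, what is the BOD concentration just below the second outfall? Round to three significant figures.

16.7 mg/L

Mixed concentration C = ΣQC/ΣQ = (29.00·2.100 + 3.740·130.0) / 32.74 = 547.1/32.74 = 16.71 mg/L; combined flow 32.74 ML/d.
Travel time t = 39.8·1000 / 0.70 = 56860 s = 15.79 h.
Half-life 8.50 h → k = ln 2 / 8.50 = 0.08155 h⁻¹ = 1.957 d⁻¹.
Applying C = C₀e^(−kt): 16.71 × 0.2758 = 4.609 mg/L.
Second outfall: C = (32.74·4.609 + 2.920·152.0)/35.66 = 16.68 mg/L.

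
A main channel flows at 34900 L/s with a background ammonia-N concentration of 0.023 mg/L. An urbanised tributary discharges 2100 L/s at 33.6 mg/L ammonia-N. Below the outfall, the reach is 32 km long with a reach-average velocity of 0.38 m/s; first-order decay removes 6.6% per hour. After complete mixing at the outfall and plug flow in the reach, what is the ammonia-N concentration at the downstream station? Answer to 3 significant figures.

After mixing, C = (34900·0.02300 + 2100·33.60) / 37000 = 71360/37000 = 1.929 mg/L.
Travel time t = 32·1000 / 0.38 = 84210 s = 23.39 h.
6.6%/h lost → k = −ln(1 − 0.066) = 0.06828 h⁻¹.
Applying C = C₀e^(−kt): 1.929 × 0.2025 = 0.3905 mg/L.

0.391 mg/L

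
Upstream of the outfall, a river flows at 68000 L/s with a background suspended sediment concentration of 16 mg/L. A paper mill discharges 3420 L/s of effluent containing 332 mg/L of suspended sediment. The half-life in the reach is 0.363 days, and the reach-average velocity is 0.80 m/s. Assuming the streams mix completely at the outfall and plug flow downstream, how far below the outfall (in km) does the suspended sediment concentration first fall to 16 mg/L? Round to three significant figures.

24.1 km

Mixed concentration C = ΣQC/ΣQ = (68000·16.00 + 3420·332.0) / 71420 = 2223000/71420 = 31.13 mg/L.
Half-life 0.363 d → k = ln 2 / 0.363 = 1.909 d⁻¹.
Set 31.13·exp(−k·t) = 16 → t = ln(31.13/16)/k = 30120 s = 8.366 h.
Distance = v·t = 0.80·30120 = 24100 m = 24.10 km.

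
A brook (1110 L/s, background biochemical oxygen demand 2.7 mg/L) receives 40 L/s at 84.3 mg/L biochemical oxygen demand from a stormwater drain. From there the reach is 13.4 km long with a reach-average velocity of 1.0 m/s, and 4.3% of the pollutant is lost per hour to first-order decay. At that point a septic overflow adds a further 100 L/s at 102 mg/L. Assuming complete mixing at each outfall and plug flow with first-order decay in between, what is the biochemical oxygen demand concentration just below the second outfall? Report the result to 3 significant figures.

Conservation of mass: C = (1110·2.700 + 40.00·84.30) / 1150 = 6369/1150 = 5.538 mg/L; combined flow 1150 L/s.
Travel time t = 13.4·1000 / 1.0 = 13400 s = 3.722 h.
4.3%/h lost → k = −ln(1 − 0.043) = 0.04395 h⁻¹.
First-order decay: C = 5.538·exp(−k·t) = 5.538·0.8491 = 4.702 mg/L.
At the second outfall, C = (1150·4.702 + 100.0·102.0) / (1150 + 100.0) = 12.49 mg/L.

12.5 mg/L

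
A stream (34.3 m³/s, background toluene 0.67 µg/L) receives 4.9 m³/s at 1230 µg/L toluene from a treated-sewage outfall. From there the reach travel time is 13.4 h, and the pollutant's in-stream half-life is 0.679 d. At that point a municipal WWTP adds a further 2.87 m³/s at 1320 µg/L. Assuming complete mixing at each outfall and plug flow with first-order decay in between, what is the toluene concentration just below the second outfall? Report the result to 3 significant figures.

Conservation of mass: C = (34.30·0.6700 + 4.900·1230) / 39.20 = 6050/39.20 = 154.3 µg/L; combined flow 39.20 m³/s.
Half-life 0.679 d → k = ln 2 / 0.679 = 1.021 d⁻¹.
Applying C = C₀e^(−kt): 154.3 × 0.5655 = 87.28 µg/L.
Second outfall: C = (39.20·87.28 + 2.870·1320)/42.07 = 171.4 µg/L.

171 µg/L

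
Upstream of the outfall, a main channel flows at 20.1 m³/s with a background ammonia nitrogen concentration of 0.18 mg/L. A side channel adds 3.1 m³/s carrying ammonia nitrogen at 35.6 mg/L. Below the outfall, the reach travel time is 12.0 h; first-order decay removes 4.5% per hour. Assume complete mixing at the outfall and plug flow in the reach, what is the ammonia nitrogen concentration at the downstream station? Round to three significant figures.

2.83 mg/L

After mixing, C = (20.10·0.1800 + 3.100·35.60) / 23.20 = 114.0/23.20 = 4.913 mg/L.
4.5%/h lost → k = −ln(1 − 0.045) = 0.04604 h⁻¹.
After decay, C = 4.913 × e^(−kt) = 4.913 × 0.5755 = 2.827 mg/L.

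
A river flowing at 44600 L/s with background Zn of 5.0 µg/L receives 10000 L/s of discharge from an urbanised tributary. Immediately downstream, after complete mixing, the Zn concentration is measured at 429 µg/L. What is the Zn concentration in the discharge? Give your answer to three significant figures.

2320 µg/L

Mass balance: 44600·5.000 + 10000·Cₑ = 54600·429.0
→ Cₑ = (54600·429.0 − 44600·5.000) / 10000 = 2320 µg/L.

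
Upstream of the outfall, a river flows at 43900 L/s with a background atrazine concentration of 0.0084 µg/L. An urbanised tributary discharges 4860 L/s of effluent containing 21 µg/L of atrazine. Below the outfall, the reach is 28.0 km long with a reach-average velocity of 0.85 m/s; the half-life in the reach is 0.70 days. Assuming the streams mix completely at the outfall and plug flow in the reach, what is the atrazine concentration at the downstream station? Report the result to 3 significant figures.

1.44 µg/L

After mixing, C = (43900·0.008400 + 4860·21.00) / 48760 = 102400/48760 = 2.101 µg/L.
Travel time t = 28.0·1000 / 0.85 = 32940 s = 9.150 h.
Half-life 0.70 d → k = ln 2 / 0.70 = 0.9902 d⁻¹.
Applying C = C₀e^(−kt): 2.101 × 0.6856 = 1.440 µg/L.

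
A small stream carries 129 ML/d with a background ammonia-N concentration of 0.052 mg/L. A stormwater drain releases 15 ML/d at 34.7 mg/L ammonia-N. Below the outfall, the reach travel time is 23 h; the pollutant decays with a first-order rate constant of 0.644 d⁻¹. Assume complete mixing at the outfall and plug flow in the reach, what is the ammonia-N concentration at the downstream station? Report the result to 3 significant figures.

Conservation of mass: C = (129.0·0.05200 + 15.00·34.70) / 144.0 = 527.2/144.0 = 3.661 mg/L.
First-order decay: C = 3.661·exp(−k·t) = 3.661·0.5395 = 1.975 mg/L.

1.98 mg/L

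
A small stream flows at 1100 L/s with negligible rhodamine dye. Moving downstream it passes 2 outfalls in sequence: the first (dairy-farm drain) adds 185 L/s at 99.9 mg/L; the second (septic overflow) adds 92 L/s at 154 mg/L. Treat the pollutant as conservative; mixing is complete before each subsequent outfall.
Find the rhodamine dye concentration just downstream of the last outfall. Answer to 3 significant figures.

23.7 mg/L

After outfall 1: Q = 1100 + 185.0 = 1285 L/s; C = (1100·0 + 185.0·99.90)/1285 = 14.38 mg/L.
After outfall 2: Q = 1285 + 92.00 = 1377 L/s; C = (1285·14.38 + 92.00·154.0)/1377 = 23.71 mg/L.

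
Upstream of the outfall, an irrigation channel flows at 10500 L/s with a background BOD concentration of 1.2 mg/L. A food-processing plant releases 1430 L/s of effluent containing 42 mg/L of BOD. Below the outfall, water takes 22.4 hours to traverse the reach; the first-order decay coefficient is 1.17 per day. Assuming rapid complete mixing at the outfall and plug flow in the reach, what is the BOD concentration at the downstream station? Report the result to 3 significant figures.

2.04 mg/L

After mixing, C = (10500·1.200 + 1430·42.00) / 11930 = 72660/11930 = 6.091 mg/L.
Decay over the reach: 6.091·exp(−kt) = 6.091·0.3355 = 2.044 mg/L.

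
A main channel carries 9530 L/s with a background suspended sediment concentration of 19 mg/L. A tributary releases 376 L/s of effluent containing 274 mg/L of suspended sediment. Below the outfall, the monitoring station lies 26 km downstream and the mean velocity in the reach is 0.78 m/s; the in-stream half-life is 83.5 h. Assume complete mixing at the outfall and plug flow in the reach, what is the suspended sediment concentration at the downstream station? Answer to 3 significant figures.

Conservation of mass: C = (9530·19.00 + 376.0·274.0) / 9906 = 284100/9906 = 28.68 mg/L.
Travel time t = 26·1000 / 0.78 = 33330 s = 9.259 h.
Half-life 83.5 h → k = ln 2 / 83.5 = 0.008301 h⁻¹ = 0.1992 d⁻¹.
Decay over the reach: 28.68·exp(−kt) = 28.68·0.9260 = 26.56 mg/L.

26.6 mg/L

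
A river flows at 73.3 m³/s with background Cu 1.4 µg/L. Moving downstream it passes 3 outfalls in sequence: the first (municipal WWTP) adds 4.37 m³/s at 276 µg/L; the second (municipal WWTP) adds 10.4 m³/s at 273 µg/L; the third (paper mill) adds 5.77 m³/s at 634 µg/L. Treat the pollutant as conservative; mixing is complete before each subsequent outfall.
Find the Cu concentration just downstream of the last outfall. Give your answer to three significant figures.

83.2 µg/L

After outfall 1: Q = 73.30 + 4.370 = 77.67 m³/s; C = (73.30·1.400 + 4.370·276.0)/77.67 = 16.85 µg/L.
After outfall 2: Q = 77.67 + 10.40 = 88.07 m³/s; C = (77.67·16.85 + 10.40·273.0)/88.07 = 47.10 µg/L.
After outfall 3: Q = 88.07 + 5.770 = 93.84 m³/s; C = (88.07·47.10 + 5.770·634.0)/93.84 = 83.19 µg/L.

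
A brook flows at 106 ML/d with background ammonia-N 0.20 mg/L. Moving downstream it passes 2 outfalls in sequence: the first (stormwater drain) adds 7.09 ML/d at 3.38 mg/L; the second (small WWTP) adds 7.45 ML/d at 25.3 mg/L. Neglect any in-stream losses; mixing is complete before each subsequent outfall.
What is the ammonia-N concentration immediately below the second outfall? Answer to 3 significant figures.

After outfall 1: Q = 106.0 + 7.090 = 113.1 ML/d; C = (106.0·0.2000 + 7.090·3.380)/113.1 = 0.3994 mg/L.
After outfall 2: Q = 113.1 + 7.450 = 120.5 ML/d; C = (113.1·0.3994 + 7.450·25.30)/120.5 = 1.938 mg/L.

1.94 mg/L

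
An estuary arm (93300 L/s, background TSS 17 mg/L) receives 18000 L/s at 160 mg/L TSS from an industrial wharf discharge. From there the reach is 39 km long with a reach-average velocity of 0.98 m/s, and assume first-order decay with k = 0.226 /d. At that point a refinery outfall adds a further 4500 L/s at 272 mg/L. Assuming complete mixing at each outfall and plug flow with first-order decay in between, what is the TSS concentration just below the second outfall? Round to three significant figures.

45.3 mg/L

After mixing, C = (93300·17.00 + 18000·160.0) / 111300 = 4466000/111300 = 40.13 mg/L; combined flow 111300 L/s.
Travel time t = 39·1000 / 0.98 = 39800 s = 11.05 h.
First-order decay: C = 40.13·exp(−k·t) = 40.13·0.9011 = 36.16 mg/L.
Second outfall: C = (111300·36.16 + 4500·272.0)/115800 = 45.32 mg/L.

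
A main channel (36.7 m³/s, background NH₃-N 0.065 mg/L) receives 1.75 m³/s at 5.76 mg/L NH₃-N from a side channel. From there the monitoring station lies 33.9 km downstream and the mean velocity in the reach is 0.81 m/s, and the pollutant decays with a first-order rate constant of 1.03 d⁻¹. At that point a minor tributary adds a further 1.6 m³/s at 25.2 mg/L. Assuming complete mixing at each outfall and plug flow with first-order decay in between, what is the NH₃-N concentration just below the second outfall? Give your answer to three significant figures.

Conservation of mass: C = (36.70·0.06500 + 1.750·5.760) / 38.45 = 12.47/38.45 = 0.3242 mg/L; combined flow 38.45 m³/s.
Travel time t = 33.9·1000 / 0.81 = 41850 s = 11.63 h.
First-order decay: C = 0.3242·exp(−k·t) = 0.3242·0.6072 = 0.1968 mg/L.
At the second outfall, C = (38.45·0.1968 + 1.600·25.20) / (38.45 + 1.600) = 1.196 mg/L.

1.20 mg/L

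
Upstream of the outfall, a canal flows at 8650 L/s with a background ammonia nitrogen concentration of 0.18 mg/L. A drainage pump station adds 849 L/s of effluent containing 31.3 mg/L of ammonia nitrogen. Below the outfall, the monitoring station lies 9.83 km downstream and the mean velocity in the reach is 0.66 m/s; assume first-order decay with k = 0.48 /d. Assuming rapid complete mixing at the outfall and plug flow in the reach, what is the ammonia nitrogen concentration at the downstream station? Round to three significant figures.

After mixing, C = (8650·0.1800 + 849.0·31.30) / 9499 = 28130/9499 = 2.961 mg/L.
Travel time t = 9.83·1000 / 0.66 = 14890 s = 4.137 h.
First-order decay: C = 2.961·exp(−k·t) = 2.961·0.9206 = 2.726 mg/L.

2.73 mg/L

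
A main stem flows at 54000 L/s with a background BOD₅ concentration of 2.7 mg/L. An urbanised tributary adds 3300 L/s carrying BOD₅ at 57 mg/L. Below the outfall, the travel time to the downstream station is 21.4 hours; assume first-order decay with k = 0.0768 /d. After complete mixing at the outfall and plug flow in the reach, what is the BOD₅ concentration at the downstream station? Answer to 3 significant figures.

Mixed concentration C = ΣQC/ΣQ = (54000·2.700 + 3300·57.00) / 57300 = 333900/57300 = 5.827 mg/L.
Applying C = C₀e^(−kt): 5.827 × 0.9338 = 5.442 mg/L.

5.44 mg/L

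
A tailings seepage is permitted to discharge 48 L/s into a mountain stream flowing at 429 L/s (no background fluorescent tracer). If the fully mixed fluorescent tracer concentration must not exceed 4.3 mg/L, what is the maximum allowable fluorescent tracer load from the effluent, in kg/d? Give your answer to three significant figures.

177 kg/d

Mass balance at the limit: 429.0·0 + 48.00·Cₑ = 477.0·4.3 → Cₑ = 42.73 mg/L.
48.00 L/s = 0.04800 m³/s. Load = 0.04800 m³/s × 42.73 g/m³ × 86 400 s/d = 177.2 kg/d.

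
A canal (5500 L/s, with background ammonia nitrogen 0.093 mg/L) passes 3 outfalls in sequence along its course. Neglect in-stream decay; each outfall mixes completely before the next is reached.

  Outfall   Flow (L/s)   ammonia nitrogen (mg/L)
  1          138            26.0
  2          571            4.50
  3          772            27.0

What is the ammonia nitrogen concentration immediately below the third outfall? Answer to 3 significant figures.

3.94 mg/L

After outfall 1: Q = 5500 + 138.0 = 5638 L/s; C = (5500·0.09300 + 138.0·26.00)/5638 = 0.7271 mg/L.
After outfall 2: Q = 5638 + 571.0 = 6209 L/s; C = (5638·0.7271 + 571.0·4.500)/6209 = 1.074 mg/L.
After outfall 3: Q = 6209 + 772.0 = 6981 L/s; C = (6209·1.074 + 772.0·27.00)/6981 = 3.941 mg/L.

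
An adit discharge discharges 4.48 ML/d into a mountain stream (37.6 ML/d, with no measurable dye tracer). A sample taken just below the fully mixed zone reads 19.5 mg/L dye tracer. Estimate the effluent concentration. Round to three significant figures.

Mass balance: 37.60·0 + 4.480·Cₑ = 42.08·19.50
→ Cₑ = (42.08·19.50 − 37.60·0) / 4.480 = 183.2 mg/L.

183 mg/L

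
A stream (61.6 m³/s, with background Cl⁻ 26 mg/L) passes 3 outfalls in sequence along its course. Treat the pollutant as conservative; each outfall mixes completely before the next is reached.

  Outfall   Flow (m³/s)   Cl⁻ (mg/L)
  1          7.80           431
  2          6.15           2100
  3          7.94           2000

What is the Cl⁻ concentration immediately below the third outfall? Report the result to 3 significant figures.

404 mg/L

Below outfall 1: Q → 69.40 m³/s, C = (61.60·26.00 + 7.800·431.0)/69.40 = 71.52 mg/L.
Below outfall 2: Q → 75.55 m³/s, C = (69.40·71.52 + 6.150·2100)/75.55 = 236.6 mg/L.
Below outfall 3: Q → 83.49 m³/s, C = (75.55·236.6 + 7.940·2000)/83.49 = 404.3 mg/L.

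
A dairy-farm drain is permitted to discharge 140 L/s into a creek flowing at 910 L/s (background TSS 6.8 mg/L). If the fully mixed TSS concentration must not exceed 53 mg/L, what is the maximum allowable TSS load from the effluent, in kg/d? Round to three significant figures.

4270 kg/d

Mass balance at the limit: 910.0·6.800 + 140.0·Cₑ = 1050·53 → Cₑ = 353.3 mg/L.
140.0 L/s = 0.1400 m³/s. Load = 0.1400 m³/s × 353.3 g/m³ × 86 400 s/d = 4274 kg/d.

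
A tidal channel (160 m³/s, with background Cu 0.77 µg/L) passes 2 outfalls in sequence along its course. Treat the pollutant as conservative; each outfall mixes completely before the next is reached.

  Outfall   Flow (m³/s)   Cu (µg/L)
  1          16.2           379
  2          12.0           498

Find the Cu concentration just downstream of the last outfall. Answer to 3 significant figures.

After outfall 1: Q = 160.0 + 16.20 = 176.2 m³/s; C = (160.0·0.7700 + 16.20·379.0)/176.2 = 35.54 µg/L.
After outfall 2: Q = 176.2 + 12.00 = 188.2 m³/s; C = (176.2·35.54 + 12.00·498.0)/188.2 = 65.03 µg/L.

65.0 µg/L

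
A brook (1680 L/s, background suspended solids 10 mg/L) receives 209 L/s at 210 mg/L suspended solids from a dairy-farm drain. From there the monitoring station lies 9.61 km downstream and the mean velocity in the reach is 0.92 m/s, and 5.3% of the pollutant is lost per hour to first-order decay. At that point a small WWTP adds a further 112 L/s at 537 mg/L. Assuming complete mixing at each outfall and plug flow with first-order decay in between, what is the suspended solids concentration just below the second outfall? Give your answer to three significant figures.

Mass balance: C = (1680·10.00 + 209.0·210.0) / 1889 = 60690/1889 = 32.13 mg/L; combined flow 1889 L/s.
Travel time t = 9.61·1000 / 0.92 = 10450 s = 2.902 h.
5.3%/h lost → k = −ln(1 − 0.053) = 0.05446 h⁻¹.
Decay over the reach: 32.13·exp(−kt) = 32.13·0.8538 = 27.43 mg/L.
Second outfall: C = (1889·27.43 + 112.0·537.0)/2001 = 55.95 mg/L.

56.0 mg/L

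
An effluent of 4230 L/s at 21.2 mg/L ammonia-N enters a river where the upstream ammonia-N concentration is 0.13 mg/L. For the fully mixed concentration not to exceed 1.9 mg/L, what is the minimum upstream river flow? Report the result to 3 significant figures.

Set C_mix = 1.9: (Q·0.1300 + 4230·21.20) / (Q + 4230) = 1.9
→ Q = 4230·(21.20 − 1.9)/(1.9 − 0.1300) = 46120 L/s.

46100 L/s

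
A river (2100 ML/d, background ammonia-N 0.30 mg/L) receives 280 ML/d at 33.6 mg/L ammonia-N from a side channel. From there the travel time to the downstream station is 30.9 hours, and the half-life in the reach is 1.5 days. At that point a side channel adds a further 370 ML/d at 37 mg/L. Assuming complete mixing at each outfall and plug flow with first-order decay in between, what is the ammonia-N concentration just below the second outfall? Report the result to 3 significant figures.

6.99 mg/L

Flow-weighted average: C = (2100·0.3000 + 280.0·33.60) / 2380 = 10040/2380 = 4.218 mg/L; combined flow 2380 ML/d.
Half-life 1.5 d → k = ln 2 / 1.5 = 0.4621 d⁻¹.
First-order decay: C = 4.218·exp(−k·t) = 4.218·0.5516 = 2.326 mg/L.
At the second outfall, C = (2380·2.326 + 370.0·37.00) / (2380 + 370.0) = 6.992 mg/L.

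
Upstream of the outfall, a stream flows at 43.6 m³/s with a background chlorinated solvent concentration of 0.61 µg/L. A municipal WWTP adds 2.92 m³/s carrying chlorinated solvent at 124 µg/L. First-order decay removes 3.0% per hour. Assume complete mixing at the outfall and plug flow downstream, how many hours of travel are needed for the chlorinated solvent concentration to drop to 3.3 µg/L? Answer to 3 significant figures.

Conservation of mass: C = (43.60·0.6100 + 2.920·124.0) / 46.52 = 388.7/46.52 = 8.355 µg/L.
3.0%/h lost → k = −ln(1 − 0.03) = 0.03046 h⁻¹.
8.355·exp(−k·t) = 3.3 → t = ln(8.355/3.3)/k = 109800 s = 30.50 h.

30.5 h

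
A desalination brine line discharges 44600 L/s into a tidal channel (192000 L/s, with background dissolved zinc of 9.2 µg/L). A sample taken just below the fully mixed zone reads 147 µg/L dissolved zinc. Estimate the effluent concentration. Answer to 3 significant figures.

740 µg/L

Mass balance: 192000·9.200 + 44600·Cₑ = 236600·147.0
→ Cₑ = (236600·147.0 − 192000·9.200) / 44600 = 740.2 µg/L.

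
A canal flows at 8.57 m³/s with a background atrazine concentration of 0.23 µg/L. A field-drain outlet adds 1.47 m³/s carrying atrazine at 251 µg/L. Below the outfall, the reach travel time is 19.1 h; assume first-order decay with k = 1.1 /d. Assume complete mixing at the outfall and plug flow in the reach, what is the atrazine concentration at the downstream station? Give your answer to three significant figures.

Mass balance: C = (8.570·0.2300 + 1.470·251.0) / 10.04 = 370.9/10.04 = 36.95 µg/L.
After decay, C = 36.95 × e^(−kt) = 36.95 × 0.4167 = 15.40 µg/L.

15.4 µg/L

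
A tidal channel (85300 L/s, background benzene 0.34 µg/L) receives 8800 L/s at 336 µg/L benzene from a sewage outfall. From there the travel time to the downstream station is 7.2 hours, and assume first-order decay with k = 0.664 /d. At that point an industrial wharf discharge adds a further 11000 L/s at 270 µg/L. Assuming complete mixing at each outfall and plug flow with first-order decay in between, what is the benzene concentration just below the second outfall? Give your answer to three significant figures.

After mixing, C = (85300·0.3400 + 8800·336.0) / 94100 = 2986000/94100 = 31.73 µg/L; combined flow 94100 L/s.
First-order decay: C = 31.73·exp(−k·t) = 31.73·0.8194 = 26.00 µg/L.
Second outfall: C = (94100·26.00 + 11000·270.0)/105100 = 51.54 µg/L.

51.5 µg/L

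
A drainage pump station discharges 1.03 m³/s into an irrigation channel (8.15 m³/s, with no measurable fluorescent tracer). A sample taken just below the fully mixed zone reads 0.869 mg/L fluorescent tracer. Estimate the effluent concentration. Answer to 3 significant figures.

Mass balance: 8.150·0 + 1.030·Cₑ = 9.180·0.8690
→ Cₑ = (9.180·0.8690 − 8.150·0) / 1.030 = 7.745 mg/L.

7.75 mg/L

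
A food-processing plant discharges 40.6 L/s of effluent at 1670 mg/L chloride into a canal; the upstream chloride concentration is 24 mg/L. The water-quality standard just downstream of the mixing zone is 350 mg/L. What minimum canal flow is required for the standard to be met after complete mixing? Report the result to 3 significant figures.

164 L/s

Set C_mix = 350: (Q·24.00 + 40.60·1670) / (Q + 40.60) = 350
→ Q = 40.60·(1670 − 350)/(350 − 24.00) = 164.4 L/s.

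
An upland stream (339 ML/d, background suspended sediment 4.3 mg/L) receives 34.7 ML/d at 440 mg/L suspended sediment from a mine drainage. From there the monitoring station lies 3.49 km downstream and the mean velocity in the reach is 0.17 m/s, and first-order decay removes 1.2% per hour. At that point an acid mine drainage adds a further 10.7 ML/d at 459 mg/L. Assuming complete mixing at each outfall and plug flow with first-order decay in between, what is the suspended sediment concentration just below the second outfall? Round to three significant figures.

53.4 mg/L

After mixing, C = (339.0·4.300 + 34.70·440.0) / 373.7 = 16730/373.7 = 44.76 mg/L; combined flow 373.7 ML/d.
Travel time t = 3.49·1000 / 0.17 = 20530 s = 5.703 h.
1.2%/h lost → k = −ln(1 − 0.012) = 0.01207 h⁻¹.
First-order decay: C = 44.76·exp(−k·t) = 44.76·0.9335 = 41.78 mg/L.
Second outfall: C = (373.7·41.78 + 10.70·459.0)/384.4 = 53.39 mg/L.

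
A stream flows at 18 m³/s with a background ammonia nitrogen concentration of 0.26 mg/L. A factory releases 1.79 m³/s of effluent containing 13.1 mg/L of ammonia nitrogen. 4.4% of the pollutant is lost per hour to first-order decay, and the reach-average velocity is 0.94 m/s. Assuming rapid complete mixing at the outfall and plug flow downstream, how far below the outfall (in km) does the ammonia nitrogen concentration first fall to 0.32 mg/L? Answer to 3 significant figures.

Conservation of mass: C = (18.00·0.2600 + 1.790·13.10) / 19.79 = 28.13/19.79 = 1.421 mg/L.
4.4%/h lost → k = −ln(1 − 0.044) = 0.04500 h⁻¹.
Set 1.421·exp(−k·t) = 0.32 → t = ln(1.421/0.32)/k = 119300 s = 33.14 h.
Distance = v·t = 0.94·119300 = 112100 m = 112.1 km.

112 km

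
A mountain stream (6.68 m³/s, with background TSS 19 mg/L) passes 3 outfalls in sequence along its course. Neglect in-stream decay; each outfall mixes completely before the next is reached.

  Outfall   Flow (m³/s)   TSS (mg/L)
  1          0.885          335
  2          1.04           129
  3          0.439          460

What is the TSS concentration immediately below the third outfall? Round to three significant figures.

Below outfall 1: Q → 7.565 m³/s, C = (6.680·19.00 + 0.8850·335.0)/7.565 = 55.97 mg/L.
Below outfall 2: Q → 8.605 m³/s, C = (7.565·55.97 + 1.040·129.0)/8.605 = 64.79 mg/L.
Below outfall 3: Q → 9.044 m³/s, C = (8.605·64.79 + 0.4390·460.0)/9.044 = 83.98 mg/L.

84.0 mg/L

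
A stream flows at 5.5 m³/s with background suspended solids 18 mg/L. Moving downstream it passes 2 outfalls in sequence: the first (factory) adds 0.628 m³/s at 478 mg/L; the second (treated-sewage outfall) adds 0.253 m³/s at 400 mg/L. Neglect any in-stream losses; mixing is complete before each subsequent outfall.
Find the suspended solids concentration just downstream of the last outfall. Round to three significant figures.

Outfall 1: combined Q = 6.128 m³/s; C = (5.500·18.00 + 0.6280·478.0)/6.128 = 65.14 mg/L.
Outfall 2: combined Q = 6.381 m³/s; C = (6.128·65.14 + 0.2530·400.0)/6.381 = 78.42 mg/L.

78.4 mg/L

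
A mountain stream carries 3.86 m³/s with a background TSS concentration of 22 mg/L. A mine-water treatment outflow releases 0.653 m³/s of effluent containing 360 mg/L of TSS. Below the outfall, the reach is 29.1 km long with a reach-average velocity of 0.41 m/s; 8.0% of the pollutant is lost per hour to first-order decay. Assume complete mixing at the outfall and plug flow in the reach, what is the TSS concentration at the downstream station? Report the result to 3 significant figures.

After mixing, C = (3.860·22.00 + 0.6530·360.0) / 4.513 = 320.0/4.513 = 70.91 mg/L.
Travel time t = 29.1·1000 / 0.41 = 70980 s = 19.72 h.
8.0%/h lost → k = −ln(1 − 0.08) = 0.08338 h⁻¹.
First-order decay: C = 70.91·exp(−k·t) = 70.91·0.1932 = 13.70 mg/L.

13.7 mg/L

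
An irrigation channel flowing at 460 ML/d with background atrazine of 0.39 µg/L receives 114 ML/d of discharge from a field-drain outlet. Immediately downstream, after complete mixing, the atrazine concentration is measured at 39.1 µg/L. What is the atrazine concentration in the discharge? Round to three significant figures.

Mass balance: 460.0·0.3900 + 114.0·Cₑ = 574.0·39.10
→ Cₑ = (574.0·39.10 − 460.0·0.3900) / 114.0 = 195.3 µg/L.

195 µg/L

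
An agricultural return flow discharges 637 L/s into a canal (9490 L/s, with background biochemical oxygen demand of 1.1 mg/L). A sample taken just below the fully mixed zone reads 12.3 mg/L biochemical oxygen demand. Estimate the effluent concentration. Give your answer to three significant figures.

179 mg/L

Mass balance: 9490·1.100 + 637.0·Cₑ = 10130·12.30
→ Cₑ = (10130·12.30 − 9490·1.100) / 637.0 = 179.2 mg/L.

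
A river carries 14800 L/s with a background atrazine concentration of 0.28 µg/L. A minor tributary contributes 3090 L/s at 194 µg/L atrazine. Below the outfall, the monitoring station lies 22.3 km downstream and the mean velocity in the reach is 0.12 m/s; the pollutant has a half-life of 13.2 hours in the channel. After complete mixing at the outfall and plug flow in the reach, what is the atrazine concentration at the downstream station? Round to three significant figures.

2.24 µg/L

Mixed concentration C = ΣQC/ΣQ = (14800·0.2800 + 3090·194.0) / 17890 = 603600/17890 = 33.74 µg/L.
Travel time t = 22.3·1000 / 0.12 = 185800 s = 51.62 h.
Half-life 13.2 h → k = ln 2 / 13.2 = 0.05251 h⁻¹ = 1.260 d⁻¹.
Decay over the reach: 33.74·exp(−kt) = 33.74·0.06649 = 2.243 µg/L.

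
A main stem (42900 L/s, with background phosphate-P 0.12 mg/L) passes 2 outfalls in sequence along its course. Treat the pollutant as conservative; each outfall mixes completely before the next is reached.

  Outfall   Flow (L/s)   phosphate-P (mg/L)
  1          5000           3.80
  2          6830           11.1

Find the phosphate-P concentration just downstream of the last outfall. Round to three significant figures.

1.83 mg/L

After outfall 1: Q = 42900 + 5000 = 47900 L/s; C = (42900·0.1200 + 5000·3.800)/47900 = 0.5041 mg/L.
After outfall 2: Q = 47900 + 6830 = 54730 L/s; C = (47900·0.5041 + 6830·11.10)/54730 = 1.826 mg/L.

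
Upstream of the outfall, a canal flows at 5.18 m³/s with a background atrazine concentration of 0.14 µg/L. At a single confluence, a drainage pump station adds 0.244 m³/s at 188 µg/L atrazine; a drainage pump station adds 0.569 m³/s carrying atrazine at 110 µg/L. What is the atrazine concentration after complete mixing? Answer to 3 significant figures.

Mass balance: C = (5.180·0.1400 + 0.2440·188.0 + 0.5690·110.0) / 5.993 = 109.2/5.993 = 18.22 µg/L.

18.2 µg/L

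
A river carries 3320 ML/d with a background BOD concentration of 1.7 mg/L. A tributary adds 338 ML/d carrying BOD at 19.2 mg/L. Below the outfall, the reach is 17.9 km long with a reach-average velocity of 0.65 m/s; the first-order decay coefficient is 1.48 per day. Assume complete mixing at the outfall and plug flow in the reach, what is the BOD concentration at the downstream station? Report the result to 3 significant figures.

Mass balance: C = (3320·1.700 + 338.0·19.20) / 3658 = 12130/3658 = 3.317 mg/L.
Travel time t = 17.9·1000 / 0.65 = 27540 s = 7.650 h.
Decay over the reach: 3.317·exp(−kt) = 3.317·0.6239 = 2.070 mg/L.

2.07 mg/L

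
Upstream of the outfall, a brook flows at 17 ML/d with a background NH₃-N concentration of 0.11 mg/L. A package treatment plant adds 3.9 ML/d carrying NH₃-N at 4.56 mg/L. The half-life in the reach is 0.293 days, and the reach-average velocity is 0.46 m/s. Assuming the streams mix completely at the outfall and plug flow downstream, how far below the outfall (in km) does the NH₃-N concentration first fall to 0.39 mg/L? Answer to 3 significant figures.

Mass balance: C = (17.00·0.1100 + 3.900·4.560) / 20.90 = 19.65/20.90 = 0.9404 mg/L.
Half-life 0.293 d → k = ln 2 / 0.293 = 2.366 d⁻¹.
Set 0.9404·exp(−k·t) = 0.39 → t = ln(0.9404/0.39)/k = 32140 s = 8.929 h.
Distance = v·t = 0.46·32140 = 14790 m = 14.79 km.

14.8 km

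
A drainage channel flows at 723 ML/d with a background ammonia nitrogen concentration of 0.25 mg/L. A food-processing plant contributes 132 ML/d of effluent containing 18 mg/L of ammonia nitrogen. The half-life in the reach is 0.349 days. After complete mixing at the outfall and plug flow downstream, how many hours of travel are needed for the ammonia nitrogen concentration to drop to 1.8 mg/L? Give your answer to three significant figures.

6.13 h

Flow-weighted average: C = (723.0·0.2500 + 132.0·18.00) / 855.0 = 2557/855.0 = 2.990 mg/L.
Half-life 0.349 d → k = ln 2 / 0.349 = 1.986 d⁻¹.
2.990·exp(−k·t) = 1.8 → t = ln(2.990/1.8)/k = 22080 s = 6.134 h.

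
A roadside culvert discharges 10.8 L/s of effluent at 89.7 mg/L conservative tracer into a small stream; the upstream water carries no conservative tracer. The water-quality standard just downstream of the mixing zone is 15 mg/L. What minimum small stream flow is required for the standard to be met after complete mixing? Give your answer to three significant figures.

Set C_mix = 15: (Q·0 + 10.80·89.70) / (Q + 10.80) = 15
→ Q = 10.80·(89.70 − 15)/(15 − 0) = 53.78 L/s.

53.8 L/s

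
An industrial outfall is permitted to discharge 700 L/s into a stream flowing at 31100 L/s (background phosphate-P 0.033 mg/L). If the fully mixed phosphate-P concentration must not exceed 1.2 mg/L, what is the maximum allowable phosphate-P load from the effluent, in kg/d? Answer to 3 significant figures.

3210 kg/d

Mass balance at the limit: 31100·0.03300 + 700.0·Cₑ = 31800·1.2 → Cₑ = 53.05 mg/L.
700.0 L/s = 0.7000 m³/s. Load = 0.7000 m³/s × 53.05 g/m³ × 86 400 s/d = 3208 kg/d.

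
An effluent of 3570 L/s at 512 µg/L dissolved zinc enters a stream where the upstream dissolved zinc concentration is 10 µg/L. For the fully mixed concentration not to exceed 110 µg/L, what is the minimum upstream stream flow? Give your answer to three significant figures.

14400 L/s

Set C_mix = 110: (Q·10.00 + 3570·512.0) / (Q + 3570) = 110
→ Q = 3570·(512.0 − 110)/(110 − 10.00) = 14350 L/s.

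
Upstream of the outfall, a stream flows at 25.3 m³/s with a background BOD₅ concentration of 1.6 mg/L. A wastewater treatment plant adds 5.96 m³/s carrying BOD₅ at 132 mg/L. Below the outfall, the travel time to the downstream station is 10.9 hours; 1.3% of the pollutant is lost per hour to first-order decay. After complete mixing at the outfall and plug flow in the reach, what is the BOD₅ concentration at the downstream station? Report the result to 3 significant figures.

22.9 mg/L

Mass balance: C = (25.30·1.600 + 5.960·132.0) / 31.26 = 827.2/31.26 = 26.46 mg/L.
1.3%/h lost → k = −ln(1 − 0.013) = 0.01309 h⁻¹.
First-order decay: C = 26.46·exp(−k·t) = 26.46·0.8671 = 22.94 mg/L.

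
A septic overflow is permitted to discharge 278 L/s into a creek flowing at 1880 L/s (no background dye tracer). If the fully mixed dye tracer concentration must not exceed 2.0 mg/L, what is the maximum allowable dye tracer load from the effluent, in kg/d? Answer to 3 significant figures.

373 kg/d

Mass balance at the limit: 1880·0 + 278.0·Cₑ = 2158·2.0 → Cₑ = 15.53 mg/L.
278.0 L/s = 0.2780 m³/s. Load = 0.2780 m³/s × 15.53 g/m³ × 86 400 s/d = 372.9 kg/d.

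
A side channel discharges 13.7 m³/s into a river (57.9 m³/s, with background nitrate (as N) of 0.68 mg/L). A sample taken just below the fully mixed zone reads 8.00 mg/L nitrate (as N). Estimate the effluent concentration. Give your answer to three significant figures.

38.9 mg/L

Mass balance: 57.90·0.6800 + 13.70·Cₑ = 71.60·8.000
→ Cₑ = (71.60·8.000 − 57.90·0.6800) / 13.70 = 38.94 mg/L.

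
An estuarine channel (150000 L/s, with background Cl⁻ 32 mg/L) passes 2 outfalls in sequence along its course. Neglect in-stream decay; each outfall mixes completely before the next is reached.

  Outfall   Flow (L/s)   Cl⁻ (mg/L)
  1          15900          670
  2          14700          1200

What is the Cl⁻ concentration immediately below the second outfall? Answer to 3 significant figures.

Below outfall 1: Q → 165900 L/s, C = (150000·32.00 + 15900·670.0)/165900 = 93.15 mg/L.
Below outfall 2: Q → 180600 L/s, C = (165900·93.15 + 14700·1200)/180600 = 183.2 mg/L.

183 mg/L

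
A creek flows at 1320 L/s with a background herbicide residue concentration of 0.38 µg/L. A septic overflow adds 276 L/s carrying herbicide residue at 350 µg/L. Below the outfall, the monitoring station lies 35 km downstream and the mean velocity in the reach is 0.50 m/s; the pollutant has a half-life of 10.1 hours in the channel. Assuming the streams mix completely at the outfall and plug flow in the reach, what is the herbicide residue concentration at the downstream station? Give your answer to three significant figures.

16.0 µg/L

After mixing, C = (1320·0.3800 + 276.0·350.0) / 1596 = 97100/1596 = 60.84 µg/L.
Travel time t = 35·1000 / 0.50 = 70000 s = 19.44 h.
Half-life 10.1 h → k = ln 2 / 10.1 = 0.06863 h⁻¹ = 1.647 d⁻¹.
First-order decay: C = 60.84·exp(−k·t) = 60.84·0.2633 = 16.02 µg/L.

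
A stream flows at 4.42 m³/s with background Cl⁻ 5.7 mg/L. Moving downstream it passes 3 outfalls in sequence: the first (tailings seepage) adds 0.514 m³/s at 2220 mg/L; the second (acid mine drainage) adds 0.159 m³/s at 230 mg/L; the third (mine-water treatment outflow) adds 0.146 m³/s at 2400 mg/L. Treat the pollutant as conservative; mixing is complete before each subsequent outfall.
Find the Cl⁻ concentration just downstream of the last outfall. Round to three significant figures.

296 mg/L

Outfall 1: combined Q = 4.934 m³/s; C = (4.420·5.700 + 0.5140·2220)/4.934 = 236.4 mg/L.
Outfall 2: combined Q = 5.093 m³/s; C = (4.934·236.4 + 0.1590·230.0)/5.093 = 236.2 mg/L.
Outfall 3: combined Q = 5.239 m³/s; C = (5.093·236.2 + 0.1460·2400)/5.239 = 296.5 mg/L.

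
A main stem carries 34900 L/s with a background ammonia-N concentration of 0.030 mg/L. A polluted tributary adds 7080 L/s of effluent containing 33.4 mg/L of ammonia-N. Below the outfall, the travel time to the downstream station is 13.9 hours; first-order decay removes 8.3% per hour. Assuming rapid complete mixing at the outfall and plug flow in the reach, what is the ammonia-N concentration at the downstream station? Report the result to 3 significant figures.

1.70 mg/L

Mixed concentration C = ΣQC/ΣQ = (34900·0.03000 + 7080·33.40) / 41980 = 237500/41980 = 5.658 mg/L.
8.3%/h lost → k = −ln(1 − 0.083) = 0.08665 h⁻¹.
Decay over the reach: 5.658·exp(−kt) = 5.658·0.2999 = 1.697 mg/L.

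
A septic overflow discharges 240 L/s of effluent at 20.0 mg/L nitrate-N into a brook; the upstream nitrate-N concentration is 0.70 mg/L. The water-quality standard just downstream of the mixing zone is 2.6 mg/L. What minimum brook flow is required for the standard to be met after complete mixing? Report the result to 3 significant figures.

Set C_mix = 2.6: (Q·0.7000 + 240.0·20.00) / (Q + 240.0) = 2.6
→ Q = 240.0·(20.00 − 2.6)/(2.6 − 0.7000) = 2198 L/s.

2200 L/s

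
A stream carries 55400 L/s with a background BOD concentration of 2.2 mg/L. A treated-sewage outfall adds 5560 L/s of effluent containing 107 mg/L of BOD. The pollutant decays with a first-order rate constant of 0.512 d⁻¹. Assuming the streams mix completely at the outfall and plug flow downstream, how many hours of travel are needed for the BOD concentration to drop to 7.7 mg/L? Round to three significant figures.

Mass balance: C = (55400·2.200 + 5560·107.0) / 60960 = 716800/60960 = 11.76 mg/L.
11.76·exp(−k·t) = 7.7 → t = ln(11.76/7.7)/k = 71440 s = 19.84 h.

19.8 h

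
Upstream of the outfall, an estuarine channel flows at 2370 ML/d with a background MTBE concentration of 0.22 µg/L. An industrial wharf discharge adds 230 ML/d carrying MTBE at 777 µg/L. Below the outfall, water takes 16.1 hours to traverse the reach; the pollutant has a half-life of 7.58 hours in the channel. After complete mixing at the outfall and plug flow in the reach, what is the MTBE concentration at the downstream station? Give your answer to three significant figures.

15.8 µg/L

Flow-weighted average: C = (2370·0.2200 + 230.0·777.0) / 2600 = 179200/2600 = 68.94 µg/L.
Half-life 7.58 h → k = ln 2 / 7.58 = 0.09144 h⁻¹ = 2.195 d⁻¹.
After decay, C = 68.94 × e^(−kt) = 68.94 × 0.2294 = 15.81 µg/L.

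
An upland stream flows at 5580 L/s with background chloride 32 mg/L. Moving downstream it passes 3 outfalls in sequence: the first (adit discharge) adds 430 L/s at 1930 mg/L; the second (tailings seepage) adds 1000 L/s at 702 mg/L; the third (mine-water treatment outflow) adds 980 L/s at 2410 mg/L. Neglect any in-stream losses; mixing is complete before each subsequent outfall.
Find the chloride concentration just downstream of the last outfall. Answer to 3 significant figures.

After outfall 1: Q = 5580 + 430.0 = 6010 L/s; C = (5580·32.00 + 430.0·1930)/6010 = 167.8 mg/L.
After outfall 2: Q = 6010 + 1000 = 7010 L/s; C = (6010·167.8 + 1000·702.0)/7010 = 244.0 mg/L.
After outfall 3: Q = 7010 + 980.0 = 7990 L/s; C = (7010·244.0 + 980.0·2410)/7990 = 509.7 mg/L.

510 mg/L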